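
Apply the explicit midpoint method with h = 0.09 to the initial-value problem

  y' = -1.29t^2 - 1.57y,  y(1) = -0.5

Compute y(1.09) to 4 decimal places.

Midpoint: k1 = f(t_n, y_n); k2 = f(t_n + h/2, y_n + (h/2)·k1); y_{n+1} = y_n + h·k2.
t=1.000000, y=-0.500000:
  k1 = f(1.000000, -0.500000) = -0.505000
  k2 = f(1.045000, -0.522725) = -0.588034
  y ← -0.500000 + 0.09·(-0.588034) = -0.552923
y(1.09) ≈ -0.5529

-0.5529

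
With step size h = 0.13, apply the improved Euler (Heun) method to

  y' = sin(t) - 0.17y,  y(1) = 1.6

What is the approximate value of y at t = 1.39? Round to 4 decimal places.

1.8460

Heun: k1 = f(t_n, y_n); k2 = f(t_n + h, y_n + h·k1); y_{n+1} = y_n + (h/2)·(k1 + k2).
t=1.000000, y=1.600000:
  k1 = f(1.000000, 1.600000) = 0.569471
  k2 = f(1.130000, 1.674031) = 0.619827
  y ← 1.600000 + (0.13/2)·(0.569471 + 0.619827) = 1.677304
t=1.130000, y=1.677304:
  k1 = f(1.130000, 1.677304) = 0.619270
  k2 = f(1.260000, 1.757810) = 0.653263
  y ← 1.677304 + (0.13/2)·(0.619270 + 0.653263) = 1.760019
t=1.260000, y=1.760019:
  k1 = f(1.260000, 1.760019) = 0.652887
  k2 = f(1.390000, 1.844894) = 0.670069
  y ← 1.760019 + (0.13/2)·(0.652887 + 0.670069) = 1.846011
y(1.39) ≈ 1.8460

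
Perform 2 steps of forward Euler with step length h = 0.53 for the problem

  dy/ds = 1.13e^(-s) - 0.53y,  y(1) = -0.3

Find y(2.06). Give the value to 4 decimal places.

0.1330

Euler: y_{n+1} = y_n + h·f(s_n, y_n).
s=1.000000, y=-0.300000: f=0.574704 → y ← -0.300000 + 0.53·0.574704 = 0.004593
s=1.530000, y=0.004593: f=0.242251 → y ← 0.004593 + 0.53·0.242251 = 0.132986
y(2.06) ≈ 0.1330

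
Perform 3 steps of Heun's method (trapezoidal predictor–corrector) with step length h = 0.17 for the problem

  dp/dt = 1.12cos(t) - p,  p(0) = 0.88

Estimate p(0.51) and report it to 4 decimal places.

Heun: k1 = f(t_n, p_n); k2 = f(t_n + h, p_n + h·k1); p_{n+1} = p_n + (h/2)·(k1 + k2).
t=0.000000, p=0.880000:
  k1 = f(0.000000, 0.880000) = 0.240000
  k2 = f(0.170000, 0.920800) = 0.183055
  p ← 0.880000 + (0.17/2)·(0.240000 + 0.183055) = 0.915960
t=0.170000, p=0.915960:
  k1 = f(0.170000, 0.915960) = 0.187895
  k2 = f(0.340000, 0.947902) = 0.107983
  p ← 0.915960 + (0.17/2)·(0.187895 + 0.107983) = 0.941109
t=0.340000, p=0.941109:
  k1 = f(0.340000, 0.941109) = 0.114776
  k2 = f(0.510000, 0.960621) = 0.016853
  p ← 0.941109 + (0.17/2)·(0.114776 + 0.016853) = 0.952298
p(0.51) ≈ 0.9523

0.9523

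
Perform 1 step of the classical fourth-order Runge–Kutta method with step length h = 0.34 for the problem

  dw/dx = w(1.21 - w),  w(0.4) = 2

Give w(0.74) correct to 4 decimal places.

RK4: k1 = f(x_n, w_n); k2 = f(x_n + h/2, w_n + (h/2)·k1); k3 = f(x_n + h/2, w_n + (h/2)·k2); k4 = f(x_n + h, w_n + h·k3); w_{n+1} = w_n + (h/6)·(k1 + 2k2 + 2k3 + k4).
x=0.400000, w=2.000000:
  k1 = f(0.400000, 2.000000) = -1.580000
  k2 = f(0.570000, 1.731400) = -0.902752
  k3 = f(0.570000, 1.846532) = -1.175377
  k4 = f(0.740000, 1.600372) = -0.624740
  w ← 2.000000 + (0.34/6)·(k1 + 2k2 + 2k3 + k4) = 1.639543
w(0.74) ≈ 1.6395

1.6395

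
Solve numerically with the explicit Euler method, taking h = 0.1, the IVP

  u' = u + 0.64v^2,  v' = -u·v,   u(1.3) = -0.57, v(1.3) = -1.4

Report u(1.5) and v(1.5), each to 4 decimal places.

Euler on (u,v): u_{n+1} = u_n + h·u', v_{n+1} = v_n + h·v'.
1.300000: (-0.570000, -1.400000); f=(0.684400, -0.798000) → (-0.501560, -1.479800)
1.400000: (-0.501560, -1.479800); f=(0.899917, -0.742208) → (-0.411568, -1.554021)
(u(1.5), v(1.5)) ≈ (-0.4116, -1.5540)

-0.4116, -1.5540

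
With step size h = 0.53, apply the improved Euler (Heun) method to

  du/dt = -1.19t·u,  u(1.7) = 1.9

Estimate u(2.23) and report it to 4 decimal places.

0.9779

Heun: k1 = f(t_n, u_n); k2 = f(t_n + h, u_n + h·k1); u_{n+1} = u_n + (h/2)·(k1 + k2).
t=1.700000, u=1.900000:
  k1 = f(1.700000, 1.900000) = -3.843700
  k2 = f(2.230000, -0.137161) = 0.363984
  u ← 1.900000 + (0.53/2)·(-3.843700 + 0.363984) = 0.977875
u(2.23) ≈ 0.9779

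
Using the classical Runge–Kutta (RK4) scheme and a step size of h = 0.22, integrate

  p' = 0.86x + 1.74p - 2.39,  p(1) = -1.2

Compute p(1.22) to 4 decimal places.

-2.1459

RK4: k1 = f(x_n, p_n); k2 = f(x_n + h/2, p_n + (h/2)·k1); k3 = f(x_n + h/2, p_n + (h/2)·k2); k4 = f(x_n + h, p_n + h·k3); p_{n+1} = p_n + (h/6)·(k1 + 2k2 + 2k3 + k4).
x=1.000000, p=-1.200000:
  k1 = f(1.000000, -1.200000) = -3.618000
  k2 = f(1.110000, -1.597980) = -4.215885
  k3 = f(1.110000, -1.663747) = -4.330320
  k4 = f(1.220000, -2.152670) = -5.086447
  p ← -1.200000 + (0.22/6)·(k1 + 2k2 + 2k3 + k4) = -2.145885
p(1.22) ≈ -2.1459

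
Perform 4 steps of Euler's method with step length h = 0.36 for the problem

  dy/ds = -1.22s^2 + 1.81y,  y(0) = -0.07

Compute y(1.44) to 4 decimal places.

-1.5644

Euler: y_{n+1} = y_n + h·f(s_n, y_n).
s=0.000000, y=-0.070000: f=-0.126700 → y ← -0.070000 + 0.36·(-0.126700) = -0.115612
s=0.360000, y=-0.115612: f=-0.367370 → y ← -0.115612 + 0.36·(-0.367370) = -0.247865
s=0.720000, y=-0.247865: f=-1.081084 → y ← -0.247865 + 0.36·(-1.081084) = -0.637055
s=1.080000, y=-0.637055: f=-2.576078 → y ← -0.637055 + 0.36·(-2.576078) = -1.564443
y(1.44) ≈ -1.5644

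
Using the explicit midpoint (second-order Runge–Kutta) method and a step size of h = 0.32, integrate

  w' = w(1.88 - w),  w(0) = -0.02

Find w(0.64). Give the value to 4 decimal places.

-0.0648

Midpoint: k1 = f(x_n, w_n); k2 = f(x_n + h/2, w_n + (h/2)·k1); w_{n+1} = w_n + h·k2.
x=0.000000, w=-0.020000:
  k1 = f(0.000000, -0.020000) = -0.038000
  k2 = f(0.160000, -0.026080) = -0.049711
  w ← -0.020000 + 0.32·(-0.049711) = -0.035907
x=0.320000, w=-0.035907:
  k1 = f(0.320000, -0.035907) = -0.068795
  k2 = f(0.480000, -0.046915) = -0.090400
  w ← -0.035907 + 0.32·(-0.090400) = -0.064836
w(0.64) ≈ -0.0648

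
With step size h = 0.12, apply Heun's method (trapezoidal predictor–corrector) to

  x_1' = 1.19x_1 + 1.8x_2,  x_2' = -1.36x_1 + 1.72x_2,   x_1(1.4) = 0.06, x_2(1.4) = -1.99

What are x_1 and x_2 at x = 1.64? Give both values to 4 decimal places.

-1.1098, -2.8441

Heun on (x_1,x_2): k1 = f(x_n, state_n); k2 = f(x_n + h, state_n + h·k1); state_{n+1} = state_n + (h/2)·(k1 + k2).
1.400000: (0.060000, -1.990000)
  k1 = (-3.510600, -3.504400)
  predictor → (-0.361272, -2.410528)
  k2 = (-4.768864, -3.654778)
  → (-0.436768, -2.419551)
1.520000: (-0.436768, -2.419551)
  k1 = (-4.874945, -3.567623)
  predictor → (-1.021761, -2.847665)
  k2 = (-6.341694, -3.508389)
  → (-1.109766, -2.844111)
(x_1(1.64), x_2(1.64)) ≈ (-1.1098, -2.8441)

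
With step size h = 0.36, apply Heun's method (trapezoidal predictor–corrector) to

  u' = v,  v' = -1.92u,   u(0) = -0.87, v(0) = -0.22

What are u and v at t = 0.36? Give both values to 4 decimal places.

Heun on (u,v): k1 = f(t_n, state_n); k2 = f(t_n + h, state_n + h·k1); state_{n+1} = state_n + (h/2)·(k1 + k2).
0.000000: (-0.870000, -0.220000)
  k1 = (-0.220000, 1.670400)
  predictor → (-0.949200, 0.381344)
  k2 = (0.381344, 1.822464)
  → (-0.840958, 0.408716)
(u(0.36), v(0.36)) ≈ (-0.8410, 0.4087)

-0.8410, 0.4087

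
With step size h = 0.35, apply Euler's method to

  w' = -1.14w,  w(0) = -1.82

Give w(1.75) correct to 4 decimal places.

Euler: w_{n+1} = w_n + h·f(t_n, w_n).
t=0.000000, w=-1.820000: f=2.074800 → w ← -1.820000 + 0.35·2.074800 = -1.093820
t=0.350000, w=-1.093820: f=1.246955 → w ← -1.093820 + 0.35·1.246955 = -0.657386
t=0.700000, w=-0.657386: f=0.749420 → w ← -0.657386 + 0.35·0.749420 = -0.395089
t=1.050000, w=-0.395089: f=0.450401 → w ← -0.395089 + 0.35·0.450401 = -0.237448
t=1.400000, w=-0.237448: f=0.270691 → w ← -0.237448 + 0.35·0.270691 = -0.142706
w(1.75) ≈ -0.1427

-0.1427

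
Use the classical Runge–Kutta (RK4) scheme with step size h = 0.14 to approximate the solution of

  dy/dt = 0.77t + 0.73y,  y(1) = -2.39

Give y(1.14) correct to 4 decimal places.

RK4: k1 = f(t_n, y_n); k2 = f(t_n + h/2, y_n + (h/2)·k1); k3 = f(t_n + h/2, y_n + (h/2)·k2); k4 = f(t_n + h, y_n + h·k3); y_{n+1} = y_n + (h/6)·(k1 + 2k2 + 2k3 + k4).
t=1.000000, y=-2.390000:
  k1 = f(1.000000, -2.390000) = -0.974700
  k2 = f(1.070000, -2.458229) = -0.970607
  k3 = f(1.070000, -2.457943) = -0.970398
  k4 = f(1.140000, -2.525856) = -0.966075
  y ← -2.390000 + (0.14/6)·(k1 + 2k2 + 2k3 + k4) = -2.525865
y(1.14) ≈ -2.5259

-2.5259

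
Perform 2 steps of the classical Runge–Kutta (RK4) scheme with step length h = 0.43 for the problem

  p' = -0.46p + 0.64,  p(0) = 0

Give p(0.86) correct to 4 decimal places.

RK4: k1 = f(x_n, p_n); k2 = f(x_n + h/2, p_n + (h/2)·k1); k3 = f(x_n + h/2, p_n + (h/2)·k2); k4 = f(x_n + h, p_n + h·k3); p_{n+1} = p_n + (h/6)·(k1 + 2k2 + 2k3 + k4).
x=0.000000, p=0.000000:
  k1 = f(0.000000, 0.000000) = 0.640000
  k2 = f(0.215000, 0.137600) = 0.576704
  k3 = f(0.215000, 0.123991) = 0.582964
  k4 = f(0.430000, 0.250675) = 0.524690
  p ← 0.000000 + (0.43/6)·(k1 + 2k2 + 2k3 + k4) = 0.249689
x=0.430000, p=0.249689:
  k1 = f(0.430000, 0.249689) = 0.525143
  k2 = f(0.645000, 0.362594) = 0.473207
  k3 = f(0.645000, 0.351428) = 0.478343
  k4 = f(0.860000, 0.455376) = 0.430527
  p ← 0.249689 + (0.43/6)·(k1 + 2k2 + 2k3 + k4) = 0.454567
p(0.86) ≈ 0.4546

0.4546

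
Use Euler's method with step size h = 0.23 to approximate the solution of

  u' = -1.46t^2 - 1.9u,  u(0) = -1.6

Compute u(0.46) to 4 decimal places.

Euler: u_{n+1} = u_n + h·f(t_n, u_n).
t=0.000000, u=-1.600000: f=3.040000 → u ← -1.600000 + 0.23·3.040000 = -0.900800
t=0.230000, u=-0.900800: f=1.634286 → u ← -0.900800 + 0.23·1.634286 = -0.524914
u(0.46) ≈ -0.5249

-0.5249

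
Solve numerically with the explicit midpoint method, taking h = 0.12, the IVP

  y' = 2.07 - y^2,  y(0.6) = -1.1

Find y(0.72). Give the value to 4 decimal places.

Midpoint: k1 = f(t_n, y_n); k2 = f(t_n + h/2, y_n + (h/2)·k1); y_{n+1} = y_n + h·k2.
t=0.600000, y=-1.100000:
  k1 = f(0.600000, -1.100000) = 0.860000
  k2 = f(0.660000, -1.048400) = 0.970857
  y ← -1.100000 + 0.12·0.970857 = -0.983497
y(0.72) ≈ -0.9835

-0.9835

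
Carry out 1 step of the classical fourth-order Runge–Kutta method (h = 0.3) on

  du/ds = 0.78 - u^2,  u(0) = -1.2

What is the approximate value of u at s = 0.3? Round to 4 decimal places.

RK4: k1 = f(s_n, u_n); k2 = f(s_n + h/2, u_n + (h/2)·k1); k3 = f(s_n + h/2, u_n + (h/2)·k2); k4 = f(s_n + h, u_n + h·k3); u_{n+1} = u_n + (h/6)·(k1 + 2k2 + 2k3 + k4).
s=0.000000, u=-1.200000:
  k1 = f(0.000000, -1.200000) = -0.660000
  k2 = f(0.150000, -1.299000) = -0.907401
  k3 = f(0.150000, -1.336110) = -1.005190
  k4 = f(0.300000, -1.501557) = -1.474674
  u ← -1.200000 + (0.3/6)·(k1 + 2k2 + 2k3 + k4) = -1.497993
u(0.3) ≈ -1.4980

-1.4980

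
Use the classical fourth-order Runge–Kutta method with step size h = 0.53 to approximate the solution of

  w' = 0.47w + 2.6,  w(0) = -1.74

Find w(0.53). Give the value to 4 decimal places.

-0.6674

RK4: k1 = f(s_n, w_n); k2 = f(s_n + h/2, w_n + (h/2)·k1); k3 = f(s_n + h/2, w_n + (h/2)·k2); k4 = f(s_n + h, w_n + h·k3); w_{n+1} = w_n + (h/6)·(k1 + 2k2 + 2k3 + k4).
s=0.000000, w=-1.740000:
  k1 = f(0.000000, -1.740000) = 1.782200
  k2 = f(0.265000, -1.267717) = 2.004173
  k3 = f(0.265000, -1.208894) = 2.031820
  k4 = f(0.530000, -0.663136) = 2.288326
  w ← -1.740000 + (0.53/6)·(k1 + 2k2 + 2k3 + k4) = -0.667411
w(0.53) ≈ -0.6674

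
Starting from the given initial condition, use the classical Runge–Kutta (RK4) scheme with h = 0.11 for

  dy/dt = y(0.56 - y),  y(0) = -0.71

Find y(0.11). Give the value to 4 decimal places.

-0.8213

RK4: k1 = f(t_n, y_n); k2 = f(t_n + h/2, y_n + (h/2)·k1); k3 = f(t_n + h/2, y_n + (h/2)·k2); k4 = f(t_n + h, y_n + h·k3); y_{n+1} = y_n + (h/6)·(k1 + 2k2 + 2k3 + k4).
t=0.000000, y=-0.710000:
  k1 = f(0.000000, -0.710000) = -0.901700
  k2 = f(0.055000, -0.759593) = -1.002355
  k3 = f(0.055000, -0.765130) = -1.013896
  k4 = f(0.110000, -0.821529) = -1.134965
  y ← -0.710000 + (0.11/6)·(k1 + 2k2 + 2k3 + k4) = -0.821268
y(0.11) ≈ -0.8213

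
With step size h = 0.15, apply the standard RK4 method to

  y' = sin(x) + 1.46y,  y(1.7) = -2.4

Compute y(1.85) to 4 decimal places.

RK4: k1 = f(x_n, y_n); k2 = f(x_n + h/2, y_n + (h/2)·k1); k3 = f(x_n + h/2, y_n + (h/2)·k2); k4 = f(x_n + h, y_n + h·k3); y_{n+1} = y_n + (h/6)·(k1 + 2k2 + 2k3 + k4).
x=1.700000, y=-2.400000:
  k1 = f(1.700000, -2.400000) = -2.512335
  k2 = f(1.775000, -2.588425) = -2.799878
  k3 = f(1.775000, -2.609991) = -2.831364
  k4 = f(1.850000, -2.824705) = -3.162793
  y ← -2.400000 + (0.15/6)·(k1 + 2k2 + 2k3 + k4) = -2.823440
y(1.85) ≈ -2.8234

-2.8234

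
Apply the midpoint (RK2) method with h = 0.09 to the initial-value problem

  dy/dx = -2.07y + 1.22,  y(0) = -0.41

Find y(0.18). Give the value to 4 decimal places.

Midpoint: k1 = f(x_n, y_n); k2 = f(x_n + h/2, y_n + (h/2)·k1); y_{n+1} = y_n + h·k2.
x=0.000000, y=-0.410000:
  k1 = f(0.000000, -0.410000) = 2.068700
  k2 = f(0.045000, -0.316908) = 1.876001
  y ← -0.410000 + 0.09·1.876001 = -0.241160
x=0.090000, y=-0.241160:
  k1 = f(0.090000, -0.241160) = 1.719201
  k2 = f(0.135000, -0.163796) = 1.559058
  y ← -0.241160 + 0.09·1.559058 = -0.100845
y(0.18) ≈ -0.1008

-0.1008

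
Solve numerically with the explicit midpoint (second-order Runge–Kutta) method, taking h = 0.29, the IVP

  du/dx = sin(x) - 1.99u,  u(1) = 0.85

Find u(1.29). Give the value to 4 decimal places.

Midpoint: k1 = f(x_n, u_n); k2 = f(x_n + h/2, u_n + (h/2)·k1); u_{n+1} = u_n + h·k2.
x=1.000000, u=0.850000:
  k1 = f(1.000000, 0.850000) = -0.850029
  k2 = f(1.145000, 0.726746) = -0.535514
  u ← 0.850000 + 0.29·(-0.535514) = 0.694701
u(1.29) ≈ 0.6947

0.6947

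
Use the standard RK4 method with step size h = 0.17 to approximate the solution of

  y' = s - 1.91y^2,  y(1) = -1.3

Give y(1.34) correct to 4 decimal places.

-4.2652

RK4: k1 = f(s_n, y_n); k2 = f(s_n + h/2, y_n + (h/2)·k1); k3 = f(s_n + h/2, y_n + (h/2)·k2); k4 = f(s_n + h, y_n + h·k3); y_{n+1} = y_n + (h/6)·(k1 + 2k2 + 2k3 + k4).
s=1.000000, y=-1.300000:
  k1 = f(1.000000, -1.300000) = -2.227900
  k2 = f(1.085000, -1.489372) = -3.151814
  k3 = f(1.085000, -1.567904) = -3.610398
  k4 = f(1.170000, -1.913768) = -5.825388
  y ← -1.300000 + (0.17/6)·(k1 + 2k2 + 2k3 + k4) = -1.911369
s=1.170000, y=-1.911369:
  k1 = f(1.170000, -1.911369) = -5.807860
  k2 = f(1.255000, -2.405037) = -9.792824
  k3 = f(1.255000, -2.743759) = -13.123884
  k4 = f(1.340000, -4.142429) = -31.435057
  y ← -1.911369 + (0.17/6)·(k1 + 2k2 + 2k3 + k4) = -4.265198
y(1.34) ≈ -4.2652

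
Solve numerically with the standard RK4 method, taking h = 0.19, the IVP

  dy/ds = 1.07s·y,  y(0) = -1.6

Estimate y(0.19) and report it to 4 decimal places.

-1.6312

RK4: k1 = f(s_n, y_n); k2 = f(s_n + h/2, y_n + (h/2)·k1); k3 = f(s_n + h/2, y_n + (h/2)·k2); k4 = f(s_n + h, y_n + h·k3); y_{n+1} = y_n + (h/6)·(k1 + 2k2 + 2k3 + k4).
s=0.000000, y=-1.600000:
  k1 = f(0.000000, -1.600000) = 0.000000
  k2 = f(0.095000, -1.600000) = -0.162640
  k3 = f(0.095000, -1.615451) = -0.164211
  k4 = f(0.190000, -1.631200) = -0.331623
  y ← -1.600000 + (0.19/6)·(k1 + 2k2 + 2k3 + k4) = -1.631202
y(0.19) ≈ -1.6312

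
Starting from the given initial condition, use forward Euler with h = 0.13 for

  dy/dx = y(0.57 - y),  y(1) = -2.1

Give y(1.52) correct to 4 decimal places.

Euler: y_{n+1} = y_n + h·f(x_n, y_n).
x=1.000000, y=-2.100000: f=-5.607000 → y ← -2.100000 + 0.13·(-5.607000) = -2.828910
x=1.130000, y=-2.828910: f=-9.615210 → y ← -2.828910 + 0.13·(-9.615210) = -4.078887
x=1.260000, y=-4.078887: f=-18.962288 → y ← -4.078887 + 0.13·(-18.962288) = -6.543985
x=1.390000, y=-6.543985: f=-46.553808 → y ← -6.543985 + 0.13·(-46.553808) = -12.595980
y(1.52) ≈ -12.5960

-12.5960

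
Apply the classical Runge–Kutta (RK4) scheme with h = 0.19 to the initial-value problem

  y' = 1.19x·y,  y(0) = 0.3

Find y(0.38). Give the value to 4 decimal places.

0.3269

RK4: k1 = f(x_n, y_n); k2 = f(x_n + h/2, y_n + (h/2)·k1); k3 = f(x_n + h/2, y_n + (h/2)·k2); k4 = f(x_n + h, y_n + h·k3); y_{n+1} = y_n + (h/6)·(k1 + 2k2 + 2k3 + k4).
x=0.000000, y=0.300000:
  k1 = f(0.000000, 0.300000) = 0.000000
  k2 = f(0.095000, 0.300000) = 0.033915
  k3 = f(0.095000, 0.303222) = 0.034279
  k4 = f(0.190000, 0.306513) = 0.069303
  y ← 0.300000 + (0.19/6)·(k1 + 2k2 + 2k3 + k4) = 0.306514
x=0.190000, y=0.306514:
  k1 = f(0.190000, 0.306514) = 0.069303
  k2 = f(0.285000, 0.313097) = 0.106187
  k3 = f(0.285000, 0.316601) = 0.107375
  k4 = f(0.380000, 0.326915) = 0.147831
  y ← 0.306514 + (0.19/6)·(k1 + 2k2 + 2k3 + k4) = 0.326915
y(0.38) ≈ 0.3269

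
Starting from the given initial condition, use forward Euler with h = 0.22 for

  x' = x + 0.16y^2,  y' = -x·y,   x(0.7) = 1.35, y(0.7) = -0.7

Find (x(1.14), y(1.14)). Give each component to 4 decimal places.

Euler on (x,y): x_{n+1} = x_n + h·x', y_{n+1} = y_n + h·y'.
0.700000: (1.350000, -0.700000); f=(1.428400, 0.945000) → (1.664248, -0.492100)
0.920000: (1.664248, -0.492100); f=(1.702994, 0.818976) → (2.038907, -0.311925)
(x(1.14), y(1.14)) ≈ (2.0389, -0.3119)

2.0389, -0.3119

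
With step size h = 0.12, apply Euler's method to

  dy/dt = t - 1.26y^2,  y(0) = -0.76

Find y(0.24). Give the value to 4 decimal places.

-0.9415

Euler: y_{n+1} = y_n + h·f(t_n, y_n).
t=0.000000, y=-0.760000: f=-0.727776 → y ← -0.760000 + 0.12·(-0.727776) = -0.847333
t=0.120000, y=-0.847333: f=-0.784647 → y ← -0.847333 + 0.12·(-0.784647) = -0.941491
y(0.24) ≈ -0.9415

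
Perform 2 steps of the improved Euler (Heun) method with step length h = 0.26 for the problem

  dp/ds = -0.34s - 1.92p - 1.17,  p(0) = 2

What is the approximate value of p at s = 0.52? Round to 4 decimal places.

Heun: k1 = f(s_n, p_n); k2 = f(s_n + h, p_n + h·k1); p_{n+1} = p_n + (h/2)·(k1 + k2).
s=0.000000, p=2.000000:
  k1 = f(0.000000, 2.000000) = -5.010000
  k2 = f(0.260000, 0.697400) = -2.597408
  p ← 2.000000 + (0.26/2)·(-5.010000 + (-2.597408)) = 1.011037
s=0.260000, p=1.011037:
  k1 = f(0.260000, 1.011037) = -3.199591
  k2 = f(0.520000, 0.179143) = -1.690755
  p ← 1.011037 + (0.26/2)·(-3.199591 + (-1.690755)) = 0.375292
p(0.52) ≈ 0.3753

0.3753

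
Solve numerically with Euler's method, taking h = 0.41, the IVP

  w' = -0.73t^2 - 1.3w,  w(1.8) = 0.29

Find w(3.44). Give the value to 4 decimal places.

Euler: w_{n+1} = w_n + h·f(t_n, w_n).
t=1.800000, w=0.290000: f=-2.742200 → w ← 0.290000 + 0.41·(-2.742200) = -0.834302
t=2.210000, w=-0.834302: f=-2.480800 → w ← -0.834302 + 0.41·(-2.480800) = -1.851430
t=2.620000, w=-1.851430: f=-2.604153 → w ← -1.851430 + 0.41·(-2.604153) = -2.919133
t=3.030000, w=-2.919133: f=-2.907184 → w ← -2.919133 + 0.41·(-2.907184) = -4.111078
w(3.44) ≈ -4.1111

-4.1111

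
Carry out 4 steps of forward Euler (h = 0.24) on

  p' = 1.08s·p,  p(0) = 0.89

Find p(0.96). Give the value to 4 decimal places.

1.2614

Euler: p_{n+1} = p_n + h·f(s_n, p_n).
s=0.000000, p=0.890000: f=0.000000 → p ← 0.890000 + 0.24·0.000000 = 0.890000
s=0.240000, p=0.890000: f=0.230688 → p ← 0.890000 + 0.24·0.230688 = 0.945365
s=0.480000, p=0.945365: f=0.490077 → p ← 0.945365 + 0.24·0.490077 = 1.062984
s=0.720000, p=1.062984: f=0.826576 → p ← 1.062984 + 0.24·0.826576 = 1.261362
p(0.96) ≈ 1.2614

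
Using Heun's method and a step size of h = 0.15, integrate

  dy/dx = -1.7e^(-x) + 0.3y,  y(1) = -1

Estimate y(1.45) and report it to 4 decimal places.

Heun: k1 = f(x_n, y_n); k2 = f(x_n + h, y_n + h·k1); y_{n+1} = y_n + (h/2)·(k1 + k2).
x=1.000000, y=-1.000000:
  k1 = f(1.000000, -1.000000) = -0.925395
  k2 = f(1.150000, -1.138809) = -0.879925
  y ← -1.000000 + (0.15/2)·(-0.925395 + (-0.879925)) = -1.135399
x=1.150000, y=-1.135399:
  k1 = f(1.150000, -1.135399) = -0.878902
  k2 = f(1.300000, -1.267234) = -0.843474
  y ← -1.135399 + (0.15/2)·(-0.878902 + (-0.843474)) = -1.264577
x=1.300000, y=-1.264577:
  k1 = f(1.300000, -1.264577) = -0.842677
  k2 = f(1.450000, -1.390979) = -0.816063
  y ← -1.264577 + (0.15/2)·(-0.842677 + (-0.816063)) = -1.388983
y(1.45) ≈ -1.3890

-1.3890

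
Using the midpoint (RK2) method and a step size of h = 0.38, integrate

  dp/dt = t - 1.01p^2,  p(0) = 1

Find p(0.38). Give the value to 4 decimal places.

0.8216

Midpoint: k1 = f(t_n, p_n); k2 = f(t_n + h/2, p_n + (h/2)·k1); p_{n+1} = p_n + h·k2.
t=0.000000, p=1.000000:
  k1 = f(0.000000, 1.000000) = -1.010000
  k2 = f(0.190000, 0.808100) = -0.469556
  p ← 1.000000 + 0.38·(-0.469556) = 0.821569
p(0.38) ≈ 0.8216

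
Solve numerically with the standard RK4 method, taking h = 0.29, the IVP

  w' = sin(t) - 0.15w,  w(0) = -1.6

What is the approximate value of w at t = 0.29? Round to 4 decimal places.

RK4: k1 = f(t_n, w_n); k2 = f(t_n + h/2, w_n + (h/2)·k1); k3 = f(t_n + h/2, w_n + (h/2)·k2); k4 = f(t_n + h, w_n + h·k3); w_{n+1} = w_n + (h/6)·(k1 + 2k2 + 2k3 + k4).
t=0.000000, w=-1.600000:
  k1 = f(0.000000, -1.600000) = 0.240000
  k2 = f(0.145000, -1.565200) = 0.379272
  k3 = f(0.145000, -1.545005) = 0.376243
  k4 = f(0.290000, -1.490889) = 0.509586
  w ← -1.600000 + (0.29/6)·(k1 + 2k2 + 2k3 + k4) = -1.490737
w(0.29) ≈ -1.4907

-1.4907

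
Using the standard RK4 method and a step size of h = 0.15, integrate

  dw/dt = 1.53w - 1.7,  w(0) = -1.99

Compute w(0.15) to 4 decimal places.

-2.7900

RK4: k1 = f(t_n, w_n); k2 = f(t_n + h/2, w_n + (h/2)·k1); k3 = f(t_n + h/2, w_n + (h/2)·k2); k4 = f(t_n + h, w_n + h·k3); w_{n+1} = w_n + (h/6)·(k1 + 2k2 + 2k3 + k4).
t=0.000000, w=-1.990000:
  k1 = f(0.000000, -1.990000) = -4.744700
  k2 = f(0.075000, -2.345852) = -5.289154
  k3 = f(0.075000, -2.386687) = -5.351630
  k4 = f(0.150000, -2.792745) = -5.972899
  w ← -1.990000 + (0.15/6)·(k1 + 2k2 + 2k3 + k4) = -2.789979
w(0.15) ≈ -2.7900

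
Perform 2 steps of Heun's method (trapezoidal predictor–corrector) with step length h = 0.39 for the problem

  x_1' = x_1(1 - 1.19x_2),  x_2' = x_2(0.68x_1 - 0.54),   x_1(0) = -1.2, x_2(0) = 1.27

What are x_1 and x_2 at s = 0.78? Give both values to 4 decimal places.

Heun on (x_1,x_2): k1 = f(s_n, state_n); k2 = f(s_n + h, state_n + h·k1); state_{n+1} = state_n + (h/2)·(k1 + k2).
0.000000: (-1.200000, 1.270000)
  k1 = (0.613560, -1.722120)
  predictor → (-0.960712, 0.598373)
  k2 = (-0.276623, -0.714029)
  → (-1.134297, 0.794951)
0.390000: (-1.134297, 0.794951)
  k1 = (-0.061262, -1.042437)
  predictor → (-1.158189, 0.388401)
  k2 = (-0.622878, -0.515628)
  → (-1.267705, 0.491128)
(x_1(0.78), x_2(0.78)) ≈ (-1.2677, 0.4911)

-1.2677, 0.4911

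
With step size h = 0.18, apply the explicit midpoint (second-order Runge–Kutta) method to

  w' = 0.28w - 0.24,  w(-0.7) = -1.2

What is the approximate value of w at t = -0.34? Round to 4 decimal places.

-1.4181

Midpoint: k1 = f(t_n, w_n); k2 = f(t_n + h/2, w_n + (h/2)·k1); w_{n+1} = w_n + h·k2.
t=-0.700000, w=-1.200000:
  k1 = f(-0.700000, -1.200000) = -0.576000
  k2 = f(-0.610000, -1.251840) = -0.590515
  w ← -1.200000 + 0.18·(-0.590515) = -1.306293
t=-0.520000, w=-1.306293:
  k1 = f(-0.520000, -1.306293) = -0.605762
  k2 = f(-0.430000, -1.360811) = -0.621027
  w ← -1.306293 + 0.18·(-0.621027) = -1.418078
w(-0.34) ≈ -1.4181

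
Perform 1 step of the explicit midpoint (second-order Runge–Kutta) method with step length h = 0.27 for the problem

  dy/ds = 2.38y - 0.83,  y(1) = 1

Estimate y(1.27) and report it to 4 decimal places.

Midpoint: k1 = f(s_n, y_n); k2 = f(s_n + h/2, y_n + (h/2)·k1); y_{n+1} = y_n + h·k2.
s=1.000000, y=1.000000:
  k1 = f(1.000000, 1.000000) = 1.550000
  k2 = f(1.135000, 1.209250) = 2.048015
  y ← 1.000000 + 0.27·2.048015 = 1.552964
y(1.27) ≈ 1.5530

1.5530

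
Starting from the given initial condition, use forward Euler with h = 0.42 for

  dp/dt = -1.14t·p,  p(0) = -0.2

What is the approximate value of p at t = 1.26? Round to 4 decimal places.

-0.0955

Euler: p_{n+1} = p_n + h·f(t_n, p_n).
t=0.000000, p=-0.200000: f=0.000000 → p ← -0.200000 + 0.42·0.000000 = -0.200000
t=0.420000, p=-0.200000: f=0.095760 → p ← -0.200000 + 0.42·0.095760 = -0.159781
t=0.840000, p=-0.159781: f=0.153006 → p ← -0.159781 + 0.42·0.153006 = -0.095518
p(1.26) ≈ -0.0955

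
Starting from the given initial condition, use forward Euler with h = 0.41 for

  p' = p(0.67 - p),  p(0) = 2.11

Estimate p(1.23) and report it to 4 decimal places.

Euler: p_{n+1} = p_n + h·f(t_n, p_n).
t=0.000000, p=2.110000: f=-3.038400 → p ← 2.110000 + 0.41·(-3.038400) = 0.864256
t=0.410000, p=0.864256: f=-0.167887 → p ← 0.864256 + 0.41·(-0.167887) = 0.795422
t=0.820000, p=0.795422: f=-0.099764 → p ← 0.795422 + 0.41·(-0.099764) = 0.754519
p(1.23) ≈ 0.7545

0.7545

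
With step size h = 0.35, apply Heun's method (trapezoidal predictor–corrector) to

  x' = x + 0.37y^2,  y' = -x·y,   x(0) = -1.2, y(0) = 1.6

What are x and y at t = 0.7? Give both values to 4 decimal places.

-0.3206, 3.3878

Heun on (x,y): k1 = f(t_n, state_n); k2 = f(t_n + h, state_n + h·k1); state_{n+1} = state_n + (h/2)·(k1 + k2).
0.000000: (-1.200000, 1.600000)
  k1 = (-0.252800, 1.920000)
  predictor → (-1.288480, 2.272000)
  k2 = (0.621454, 2.927427)
  → (-1.135486, 2.448300)
0.350000: (-1.135486, 2.448300)
  k1 = (1.082358, 2.780009)
  predictor → (-0.756660, 3.421303)
  k2 = (3.574305, 2.588764)
  → (-0.320569, 3.387835)
(x(0.7), y(0.7)) ≈ (-0.3206, 3.3878)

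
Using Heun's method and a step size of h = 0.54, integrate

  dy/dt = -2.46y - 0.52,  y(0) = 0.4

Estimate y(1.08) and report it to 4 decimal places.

Heun: k1 = f(t_n, y_n); k2 = f(t_n + h, y_n + h·k1); y_{n+1} = y_n + (h/2)·(k1 + k2).
t=0.000000, y=0.400000:
  k1 = f(0.000000, 0.400000) = -1.504000
  k2 = f(0.540000, -0.412160) = 0.493914
  y ← 0.400000 + (0.54/2)·(-1.504000 + 0.493914) = 0.127277
t=0.540000, y=0.127277:
  k1 = f(0.540000, 0.127277) = -0.833101
  k2 = f(1.080000, -0.322598) = 0.273590
  y ← 0.127277 + (0.54/2)·(-0.833101 + 0.273590) = -0.023791
y(1.08) ≈ -0.0238

-0.0238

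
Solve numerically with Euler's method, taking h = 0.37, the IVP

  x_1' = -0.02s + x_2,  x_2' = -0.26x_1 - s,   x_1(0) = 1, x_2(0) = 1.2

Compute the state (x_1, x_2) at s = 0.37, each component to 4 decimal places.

Euler on (x_1,x_2): x_1_{n+1} = x_1_n + h·x_1', x_2_{n+1} = x_2_n + h·x_2'.
0.000000: (1.000000, 1.200000); f=(1.200000, -0.260000) → (1.444000, 1.103800)
(x_1(0.37), x_2(0.37)) ≈ (1.4440, 1.1038)

1.4440, 1.1038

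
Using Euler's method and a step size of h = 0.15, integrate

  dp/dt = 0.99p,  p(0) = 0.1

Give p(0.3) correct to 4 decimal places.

Euler: p_{n+1} = p_n + h·f(t_n, p_n).
t=0.000000, p=0.100000: f=0.099000 → p ← 0.100000 + 0.15·0.099000 = 0.114850
t=0.150000, p=0.114850: f=0.113702 → p ← 0.114850 + 0.15·0.113702 = 0.131905
p(0.3) ≈ 0.1319

0.1319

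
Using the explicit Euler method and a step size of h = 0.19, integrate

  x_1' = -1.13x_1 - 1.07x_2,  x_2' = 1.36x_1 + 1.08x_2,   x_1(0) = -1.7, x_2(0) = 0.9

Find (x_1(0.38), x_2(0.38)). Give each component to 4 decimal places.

-1.3233, 0.3856

Euler on (x_1,x_2): x_1_{n+1} = x_1_n + h·x_1', x_2_{n+1} = x_2_n + h·x_2'.
0.000000: (-1.700000, 0.900000); f=(0.958000, -1.340000) → (-1.517980, 0.645400)
0.190000: (-1.517980, 0.645400); f=(1.024739, -1.367421) → (-1.323280, 0.385590)
(x_1(0.38), x_2(0.38)) ≈ (-1.3233, 0.3856)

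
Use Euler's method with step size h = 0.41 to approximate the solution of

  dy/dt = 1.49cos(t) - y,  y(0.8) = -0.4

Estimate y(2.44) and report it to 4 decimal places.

Euler: y_{n+1} = y_n + h·f(t_n, y_n).
t=0.800000, y=-0.400000: f=1.438093 → y ← -0.400000 + 0.41·1.438093 = 0.189618
t=1.210000, y=0.189618: f=0.336381 → y ← 0.189618 + 0.41·0.336381 = 0.327534
t=1.620000, y=0.327534: f=-0.400818 → y ← 0.327534 + 0.41·(-0.400818) = 0.163199
t=2.030000, y=0.163199: f=-0.823618 → y ← 0.163199 + 0.41·(-0.823618) = -0.174485
y(2.44) ≈ -0.1745

-0.1745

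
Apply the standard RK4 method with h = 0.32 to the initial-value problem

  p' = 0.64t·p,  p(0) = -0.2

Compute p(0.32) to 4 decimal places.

-0.2067

RK4: k1 = f(t_n, p_n); k2 = f(t_n + h/2, p_n + (h/2)·k1); k3 = f(t_n + h/2, p_n + (h/2)·k2); k4 = f(t_n + h, p_n + h·k3); p_{n+1} = p_n + (h/6)·(k1 + 2k2 + 2k3 + k4).
t=0.000000, p=-0.200000:
  k1 = f(0.000000, -0.200000) = 0.000000
  k2 = f(0.160000, -0.200000) = -0.020480
  k3 = f(0.160000, -0.203277) = -0.020816
  k4 = f(0.320000, -0.206661) = -0.042324
  p ← -0.200000 + (0.32/6)·(k1 + 2k2 + 2k3 + k4) = -0.206662
p(0.32) ≈ -0.2067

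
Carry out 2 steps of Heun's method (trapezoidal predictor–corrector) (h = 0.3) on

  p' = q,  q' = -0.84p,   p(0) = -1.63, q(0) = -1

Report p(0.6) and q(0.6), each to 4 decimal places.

-1.9632, -0.0598

Heun on (p,q): k1 = f(t_n, state_n); k2 = f(t_n + h, state_n + h·k1); state_{n+1} = state_n + (h/2)·(k1 + k2).
0.000000: (-1.630000, -1.000000)
  k1 = (-1.000000, 1.369200)
  predictor → (-1.930000, -0.589240)
  k2 = (-0.589240, 1.621200)
  → (-1.868386, -0.551440)
0.300000: (-1.868386, -0.551440)
  k1 = (-0.551440, 1.569444)
  predictor → (-2.033818, -0.080607)
  k2 = (-0.080607, 1.708407)
  → (-1.963193, -0.059762)
(p(0.6), q(0.6)) ≈ (-1.9632, -0.0598)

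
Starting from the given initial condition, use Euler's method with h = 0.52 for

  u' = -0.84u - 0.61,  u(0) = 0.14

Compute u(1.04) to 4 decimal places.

Euler: u_{n+1} = u_n + h·f(t_n, u_n).
t=0.000000, u=0.140000: f=-0.727600 → u ← 0.140000 + 0.52·(-0.727600) = -0.238352
t=0.520000, u=-0.238352: f=-0.409784 → u ← -0.238352 + 0.52·(-0.409784) = -0.451440
u(1.04) ≈ -0.4514

-0.4514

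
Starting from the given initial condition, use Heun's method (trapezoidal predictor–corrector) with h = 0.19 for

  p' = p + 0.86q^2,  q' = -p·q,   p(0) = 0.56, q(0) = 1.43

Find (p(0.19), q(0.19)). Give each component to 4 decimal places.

1.0087, 1.2325

Heun on (p,q): k1 = f(x_n, state_n); k2 = f(x_n + h, state_n + h·k1); state_{n+1} = state_n + (h/2)·(k1 + k2).
0.000000: (0.560000, 1.430000)
  k1 = (2.318614, -0.800800)
  predictor → (1.000537, 1.277848)
  k2 = (2.404827, -1.278534)
  → (1.008727, 1.232463)
(p(0.19), q(0.19)) ≈ (1.0087, 1.2325)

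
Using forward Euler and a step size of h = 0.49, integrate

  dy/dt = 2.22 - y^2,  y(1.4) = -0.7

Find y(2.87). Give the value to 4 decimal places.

Euler: y_{n+1} = y_n + h·f(t_n, y_n).
t=1.400000, y=-0.700000: f=1.730000 → y ← -0.700000 + 0.49·1.730000 = 0.147700
t=1.890000, y=0.147700: f=2.198185 → y ← 0.147700 + 0.49·2.198185 = 1.224811
t=2.380000, y=1.224811: f=0.719839 → y ← 1.224811 + 0.49·0.719839 = 1.577532
y(2.87) ≈ 1.5775

1.5775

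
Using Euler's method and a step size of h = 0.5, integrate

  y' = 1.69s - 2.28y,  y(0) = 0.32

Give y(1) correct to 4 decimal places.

Euler: y_{n+1} = y_n + h·f(s_n, y_n).
s=0.000000, y=0.320000: f=-0.729600 → y ← 0.320000 + 0.5·(-0.729600) = -0.044800
s=0.500000, y=-0.044800: f=0.947144 → y ← -0.044800 + 0.5·0.947144 = 0.428772
y(1) ≈ 0.4288

0.4288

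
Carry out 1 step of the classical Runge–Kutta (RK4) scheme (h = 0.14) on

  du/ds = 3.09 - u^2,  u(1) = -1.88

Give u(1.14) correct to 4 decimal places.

-1.9622

RK4: k1 = f(s_n, u_n); k2 = f(s_n + h/2, u_n + (h/2)·k1); k3 = f(s_n + h/2, u_n + (h/2)·k2); k4 = f(s_n + h, u_n + h·k3); u_{n+1} = u_n + (h/6)·(k1 + 2k2 + 2k3 + k4).
s=1.000000, u=-1.880000:
  k1 = f(1.000000, -1.880000) = -0.444400
  k2 = f(1.070000, -1.911108) = -0.562334
  k3 = f(1.070000, -1.919363) = -0.593956
  k4 = f(1.140000, -1.963154) = -0.763973
  u ← -1.880000 + (0.14/6)·(k1 + 2k2 + 2k3 + k4) = -1.962156
u(1.14) ≈ -1.9622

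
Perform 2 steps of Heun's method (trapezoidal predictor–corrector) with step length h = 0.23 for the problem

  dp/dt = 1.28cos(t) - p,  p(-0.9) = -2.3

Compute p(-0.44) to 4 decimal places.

-1.0889

Heun: k1 = f(t_n, p_n); k2 = f(t_n + h, p_n + h·k1); p_{n+1} = p_n + (h/2)·(k1 + k2).
t=-0.900000, p=-2.300000:
  k1 = f(-0.900000, -2.300000) = 3.095661
  k2 = f(-0.670000, -1.587998) = 2.591290
  p ← -2.300000 + (0.23/2)·(3.095661 + 2.591290) = -1.646001
t=-0.670000, p=-1.646001:
  k1 = f(-0.670000, -1.646001) = 2.649292
  k2 = f(-0.440000, -1.036663) = 2.194746
  p ← -1.646001 + (0.23/2)·(2.649292 + 2.194746) = -1.088936
p(-0.44) ≈ -1.0889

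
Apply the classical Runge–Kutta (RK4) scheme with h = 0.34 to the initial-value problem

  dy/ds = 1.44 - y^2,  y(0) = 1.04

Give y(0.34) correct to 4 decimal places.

1.1262

RK4: k1 = f(s_n, y_n); k2 = f(s_n + h/2, y_n + (h/2)·k1); k3 = f(s_n + h/2, y_n + (h/2)·k2); k4 = f(s_n + h, y_n + h·k3); y_{n+1} = y_n + (h/6)·(k1 + 2k2 + 2k3 + k4).
s=0.000000, y=1.040000:
  k1 = f(0.000000, 1.040000) = 0.358400
  k2 = f(0.170000, 1.100928) = 0.227958
  k3 = f(0.170000, 1.078753) = 0.276292
  k4 = f(0.340000, 1.133939) = 0.154181
  y ← 1.040000 + (0.34/6)·(k1 + 2k2 + 2k3 + k4) = 1.126195
y(0.34) ≈ 1.1262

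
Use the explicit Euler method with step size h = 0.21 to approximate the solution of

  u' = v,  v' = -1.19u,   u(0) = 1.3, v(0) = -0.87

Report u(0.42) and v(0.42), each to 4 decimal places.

Euler on (u,v): u_{n+1} = u_n + h·u', v_{n+1} = v_n + h·v'.
0.000000: (1.300000, -0.870000); f=(-0.870000, -1.547000) → (1.117300, -1.194870)
0.210000: (1.117300, -1.194870); f=(-1.194870, -1.329587) → (0.866377, -1.474083)
(u(0.42), v(0.42)) ≈ (0.8664, -1.4741)

0.8664, -1.4741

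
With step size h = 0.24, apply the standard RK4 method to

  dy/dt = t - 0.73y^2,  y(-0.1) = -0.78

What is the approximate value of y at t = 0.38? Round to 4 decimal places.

-0.9952

RK4: k1 = f(t_n, y_n); k2 = f(t_n + h/2, y_n + (h/2)·k1); k3 = f(t_n + h/2, y_n + (h/2)·k2); k4 = f(t_n + h, y_n + h·k3); y_{n+1} = y_n + (h/6)·(k1 + 2k2 + 2k3 + k4).
t=-0.100000, y=-0.780000:
  k1 = f(-0.100000, -0.780000) = -0.544132
  k2 = f(0.020000, -0.845296) = -0.501603
  k3 = f(0.020000, -0.840192) = -0.495324
  k4 = f(0.140000, -0.898878) = -0.449826
  y ← -0.780000 + (0.24/6)·(k1 + 2k2 + 2k3 + k4) = -0.899513
t=0.140000, y=-0.899513:
  k1 = f(0.140000, -0.899513) = -0.450660
  k2 = f(0.260000, -0.953592) = -0.403816
  k3 = f(0.260000, -0.947970) = -0.396013
  k4 = f(0.380000, -0.994556) = -0.342073
  y ← -0.899513 + (0.24/6)·(k1 + 2k2 + 2k3 + k4) = -0.995208
y(0.38) ≈ -0.9952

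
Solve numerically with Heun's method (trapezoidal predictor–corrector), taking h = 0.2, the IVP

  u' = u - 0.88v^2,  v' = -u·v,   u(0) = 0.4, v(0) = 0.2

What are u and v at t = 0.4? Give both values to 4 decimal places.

0.5806, 0.1650

Heun on (u,v): k1 = f(t_n, state_n); k2 = f(t_n + h, state_n + h·k1); state_{n+1} = state_n + (h/2)·(k1 + k2).
0.000000: (0.400000, 0.200000)
  k1 = (0.364800, -0.080000)
  predictor → (0.472960, 0.184000)
  k2 = (0.443167, -0.087025)
  → (0.480797, 0.183298)
0.200000: (0.480797, 0.183298)
  k1 = (0.451230, -0.088129)
  predictor → (0.571043, 0.165672)
  k2 = (0.546889, -0.094606)
  → (0.580609, 0.165024)
(u(0.4), v(0.4)) ≈ (0.5806, 0.1650)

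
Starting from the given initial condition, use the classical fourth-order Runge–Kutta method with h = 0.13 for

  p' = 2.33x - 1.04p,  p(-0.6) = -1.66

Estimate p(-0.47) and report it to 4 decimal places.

RK4: k1 = f(x_n, p_n); k2 = f(x_n + h/2, p_n + (h/2)·k1); k3 = f(x_n + h/2, p_n + (h/2)·k2); k4 = f(x_n + h, p_n + h·k3); p_{n+1} = p_n + (h/6)·(k1 + 2k2 + 2k3 + k4).
x=-0.600000, p=-1.660000:
  k1 = f(-0.600000, -1.660000) = 0.328400
  k2 = f(-0.535000, -1.638654) = 0.457650
  k3 = f(-0.535000, -1.630253) = 0.448913
  k4 = f(-0.470000, -1.601641) = 0.570607
  p ← -1.660000 + (0.13/6)·(k1 + 2k2 + 2k3 + k4) = -1.601237
p(-0.47) ≈ -1.6012

-1.6012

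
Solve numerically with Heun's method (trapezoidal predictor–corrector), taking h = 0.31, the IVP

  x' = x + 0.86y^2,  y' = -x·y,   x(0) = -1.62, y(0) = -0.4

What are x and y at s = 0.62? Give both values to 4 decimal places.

Heun on (x,y): k1 = f(s_n, state_n); k2 = f(s_n + h, state_n + h·k1); state_{n+1} = state_n + (h/2)·(k1 + k2).
0.000000: (-1.620000, -0.400000)
  k1 = (-1.482400, -0.648000)
  predictor → (-2.079544, -0.600880)
  k2 = (-1.769035, -1.249556)
  → (-2.123972, -0.694121)
0.310000: (-2.123972, -0.694121)
  k1 = (-1.709621, -1.474294)
  predictor → (-2.653955, -1.151153)
  k2 = (-1.514324, -3.055107)
  → (-2.623684, -1.396178)
(x(0.62), y(0.62)) ≈ (-2.6237, -1.3962)

-2.6237, -1.3962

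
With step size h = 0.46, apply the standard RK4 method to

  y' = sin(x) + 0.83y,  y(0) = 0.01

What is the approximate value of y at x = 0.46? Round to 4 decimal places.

RK4: k1 = f(x_n, y_n); k2 = f(x_n + h/2, y_n + (h/2)·k1); k3 = f(x_n + h/2, y_n + (h/2)·k2); k4 = f(x_n + h, y_n + h·k3); y_{n+1} = y_n + (h/6)·(k1 + 2k2 + 2k3 + k4).
x=0.000000, y=0.010000:
  k1 = f(0.000000, 0.010000) = 0.008300
  k2 = f(0.230000, 0.011909) = 0.237862
  k3 = f(0.230000, 0.064708) = 0.281685
  k4 = f(0.460000, 0.139575) = 0.559796
  y ← 0.010000 + (0.46/6)·(k1 + 2k2 + 2k3 + k4) = 0.133218
y(0.46) ≈ 0.1332

0.1332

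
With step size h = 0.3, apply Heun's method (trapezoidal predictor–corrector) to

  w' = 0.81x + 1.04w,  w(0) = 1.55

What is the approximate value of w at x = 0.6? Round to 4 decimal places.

Heun: k1 = f(x_n, w_n); k2 = f(x_n + h, w_n + h·k1); w_{n+1} = w_n + (h/2)·(k1 + k2).
x=0.000000, w=1.550000:
  k1 = f(0.000000, 1.550000) = 1.612000
  k2 = f(0.300000, 2.033600) = 2.357944
  w ← 1.550000 + (0.3/2)·(1.612000 + 2.357944) = 2.145492
x=0.300000, w=2.145492:
  k1 = f(0.300000, 2.145492) = 2.474311
  k2 = f(0.600000, 2.887785) = 3.489296
  w ← 2.145492 + (0.3/2)·(2.474311 + 3.489296) = 3.040033
w(0.6) ≈ 3.0400

3.0400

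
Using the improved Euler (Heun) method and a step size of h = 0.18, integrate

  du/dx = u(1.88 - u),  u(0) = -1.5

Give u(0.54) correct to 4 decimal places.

-56.1733

Heun: k1 = f(x_n, u_n); k2 = f(x_n + h, u_n + h·k1); u_{n+1} = u_n + (h/2)·(k1 + k2).
x=0.000000, u=-1.500000:
  k1 = f(0.000000, -1.500000) = -5.070000
  k2 = f(0.180000, -2.412600) = -10.356327
  u ← -1.500000 + (0.18/2)·(-5.070000 + (-10.356327)) = -2.888369
x=0.180000, u=-2.888369:
  k1 = f(0.180000, -2.888369) = -13.772812
  k2 = f(0.360000, -5.367476) = -38.900649
  u ← -2.888369 + (0.18/2)·(-13.772812 + (-38.900649)) = -7.628981
x=0.360000, u=-7.628981:
  k1 = f(0.360000, -7.628981) = -72.543834
  k2 = f(0.540000, -20.686871) = -466.837949
  u ← -7.628981 + (0.18/2)·(-72.543834 + (-466.837949)) = -56.173341
u(0.54) ≈ -56.1733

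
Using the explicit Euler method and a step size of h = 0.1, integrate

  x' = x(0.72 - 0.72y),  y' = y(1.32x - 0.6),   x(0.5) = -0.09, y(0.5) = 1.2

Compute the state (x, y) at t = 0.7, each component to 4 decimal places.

Euler on (x,y): x_{n+1} = x_n + h·x', y_{n+1} = y_n + h·y'.
0.500000: (-0.090000, 1.200000); f=(0.012960, -0.862560) → (-0.088704, 1.113744)
0.600000: (-0.088704, 1.113744); f=(0.007264, -0.798654) → (-0.087978, 1.033879)
(x(0.7), y(0.7)) ≈ (-0.0880, 1.0339)

-0.0880, 1.0339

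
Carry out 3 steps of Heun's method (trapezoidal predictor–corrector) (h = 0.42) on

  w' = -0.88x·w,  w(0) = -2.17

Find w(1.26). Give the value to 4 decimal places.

Heun: k1 = f(x_n, w_n); k2 = f(x_n + h, w_n + h·k1); w_{n+1} = w_n + (h/2)·(k1 + k2).
x=0.000000, w=-2.170000:
  k1 = f(0.000000, -2.170000) = 0.000000
  k2 = f(0.420000, -2.170000) = 0.802032
  w ← -2.170000 + (0.42/2)·(0.000000 + 0.802032) = -2.001573
x=0.420000, w=-2.001573:
  k1 = f(0.420000, -2.001573) = 0.739781
  k2 = f(0.840000, -1.690865) = 1.249887
  w ← -2.001573 + (0.42/2)·(0.739781 + 1.249887) = -1.583743
x=0.840000, w=-1.583743:
  k1 = f(0.840000, -1.583743) = 1.170703
  k2 = f(1.260000, -1.092048) = 1.210862
  w ← -1.583743 + (0.42/2)·(1.170703 + 1.210862) = -1.083614
w(1.26) ≈ -1.0836

-1.0836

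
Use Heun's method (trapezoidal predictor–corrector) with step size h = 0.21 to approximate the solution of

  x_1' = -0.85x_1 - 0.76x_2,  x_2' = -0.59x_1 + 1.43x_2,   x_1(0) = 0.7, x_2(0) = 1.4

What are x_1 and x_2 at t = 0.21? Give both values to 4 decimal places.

Heun on (x_1,x_2): k1 = f(t_n, state_n); k2 = f(t_n + h, state_n + h·k1); state_{n+1} = state_n + (h/2)·(k1 + k2).
0.000000: (0.700000, 1.400000)
  k1 = (-1.659000, 1.589000)
  predictor → (0.351610, 1.733690)
  k2 = (-1.616473, 2.271727)
  → (0.356075, 1.805376)
(x_1(0.21), x_2(0.21)) ≈ (0.3561, 1.8054)

0.3561, 1.8054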